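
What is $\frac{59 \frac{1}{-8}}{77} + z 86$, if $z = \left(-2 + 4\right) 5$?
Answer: $\frac{529701}{616} \approx 859.9$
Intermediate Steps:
$z = 10$ ($z = 2 \cdot 5 = 10$)
$\frac{59 \frac{1}{-8}}{77} + z 86 = \frac{59 \frac{1}{-8}}{77} + 10 \cdot 86 = 59 \left(- \frac{1}{8}\right) \frac{1}{77} + 860 = \left(- \frac{59}{8}\right) \frac{1}{77} + 860 = - \frac{59}{616} + 860 = \frac{529701}{616}$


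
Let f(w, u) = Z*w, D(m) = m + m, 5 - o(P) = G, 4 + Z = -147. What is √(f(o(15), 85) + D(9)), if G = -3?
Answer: I*√1190 ≈ 34.496*I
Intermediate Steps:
Z = -151 (Z = -4 - 147 = -151)
o(P) = 8 (o(P) = 5 - 1*(-3) = 5 + 3 = 8)
D(m) = 2*m
f(w, u) = -151*w
√(f(o(15), 85) + D(9)) = √(-151*8 + 2*9) = √(-1208 + 18) = √(-1190) = I*√1190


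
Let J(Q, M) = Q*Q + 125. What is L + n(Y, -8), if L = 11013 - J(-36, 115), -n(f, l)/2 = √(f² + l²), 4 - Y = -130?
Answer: 9592 - 4*√4505 ≈ 9323.5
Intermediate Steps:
Y = 134 (Y = 4 - 1*(-130) = 4 + 130 = 134)
n(f, l) = -2*√(f² + l²)
J(Q, M) = 125 + Q² (J(Q, M) = Q² + 125 = 125 + Q²)
L = 9592 (L = 11013 - (125 + (-36)²) = 11013 - (125 + 1296) = 11013 - 1*1421 = 11013 - 1421 = 9592)
L + n(Y, -8) = 9592 - 2*√(134² + (-8)²) = 9592 - 2*√(17956 + 64) = 9592 - 4*√4505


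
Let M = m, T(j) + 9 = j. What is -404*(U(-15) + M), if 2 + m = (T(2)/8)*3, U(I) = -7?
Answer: 9393/2 ≈ 4696.5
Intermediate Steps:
T(j) = -9 + j
m = -37/8 (m = -2 + ((-9 + 2)/8)*3 = -2 - 7*⅛*3 = -2 - 7/8*3 = -2 - 21/8 = -37/8 ≈ -4.6250)
M = -37/8 ≈ -4.6250
-404*(U(-15) + M) = -404*(-7 - 37/8) = -404*(-93/8) = 9393/2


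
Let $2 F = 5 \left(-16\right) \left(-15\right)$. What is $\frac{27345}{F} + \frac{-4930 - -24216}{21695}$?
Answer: $\frac{1612857}{34712} \approx 46.464$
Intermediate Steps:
$F = 600$ ($F = \frac{5 \left(-16\right) \left(-15\right)}{2} = \frac{\left(-80\right) \left(-15\right)}{2} = \frac{1}{2} \cdot 1200 = 600$)
$\frac{27345}{F} + \frac{-4930 - -24216}{21695} = \frac{27345}{600} + \frac{-4930 - -24216}{21695} = 27345 \cdot \frac{1}{600} + \left(-4930 + 24216\right) \frac{1}{21695} = \frac{1823}{40} + 19286 \cdot \frac{1}{21695} = \frac{1823}{40} + \frac{19286}{21695} = \frac{1612857}{34712}$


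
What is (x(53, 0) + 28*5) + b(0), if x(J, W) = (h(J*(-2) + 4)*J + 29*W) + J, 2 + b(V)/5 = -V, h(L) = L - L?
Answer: 183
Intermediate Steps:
h(L) = 0
b(V) = -10 - 5*V (b(V) = -10 + 5*(-V) = -10 - 5*V)
x(J, W) = J + 29*W (x(J, W) = (0*J + 29*W) + J = (0 + 29*W) + J = 29*W + J = J + 29*W)
(x(53, 0) + 28*5) + b(0) = ((53 + 29*0) + 28*5) + (-10 - 5*0) = ((53 + 0) + 140) + (-10 + 0) = (53 + 140) - 10 = 193 - 10 = 183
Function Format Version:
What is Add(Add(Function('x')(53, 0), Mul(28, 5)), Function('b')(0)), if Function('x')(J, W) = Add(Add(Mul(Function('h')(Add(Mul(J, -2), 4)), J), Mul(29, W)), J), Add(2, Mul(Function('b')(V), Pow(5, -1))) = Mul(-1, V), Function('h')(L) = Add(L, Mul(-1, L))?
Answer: 183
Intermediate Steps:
Function('h')(L) = 0
Function('b')(V) = Add(-10, Mul(-5, V)) (Function('b')(V) = Add(-10, Mul(5, Mul(-1, V))) = Add(-10, Mul(-5, V)))
Function('x')(J, W) = Add(J, Mul(29, W)) (Function('x')(J, W) = Add(Add(Mul(0, J), Mul(29, W)), J) = Add(Add(0, Mul(29, W)), J) = Add(Mul(29, W), J) = Add(J, Mul(29, W)))
Add(Add(Function('x')(53, 0), Mul(28, 5)), Function('b')(0)) = Add(Add(Add(53, Mul(29, 0)), Mul(28, 5)), Add(-10, Mul(-5, 0))) = Add(Add(Add(53, 0), 140), Add(-10, 0)) = Add(Add(53, 140), -10) = Add(193, -10) = 183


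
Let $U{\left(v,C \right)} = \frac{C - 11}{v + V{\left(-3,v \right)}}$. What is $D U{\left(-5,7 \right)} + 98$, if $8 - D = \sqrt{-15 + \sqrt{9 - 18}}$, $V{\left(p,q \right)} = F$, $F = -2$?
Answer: $\frac{718}{7} - \frac{4 \sqrt{-15 + 3 i}}{7} \approx 102.35 - 2.2241 i$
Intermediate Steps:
$V{\left(p,q \right)} = -2$
$D = 8 - \sqrt{-15 + 3 i}$ ($D = 8 - \sqrt{-15 + \sqrt{9 - 18}} = 8 - \sqrt{-15 + \sqrt{-9}} = 8 - \sqrt{-15 + 3 i} \approx 7.6146 - 3.8921 i$)
$U{\left(v,C \right)} = \frac{-11 + C}{-2 + v}$ ($U{\left(v,C \right)} = \frac{C - 11}{v - 2} = \frac{-11 + C}{-2 + v}$)
$D U{\left(-5,7 \right)} + 98 = \left(8 - \sqrt{-15 + 3 i}\right) \frac{-11 + 7}{-2 - 5} + 98 = \left(8 - \sqrt{-15 + 3 i}\right) \frac{1}{-7} \left(-4\right) + 98 = \left(8 - \sqrt{-15 + 3 i}\right) \left(\left(- \frac{1}{7}\right) \left(-4\right)\right) + 98 = \left(8 - \sqrt{-15 + 3 i}\right) \frac{4}{7} + 98 = \left(\frac{32}{7} - \frac{4 \sqrt{-15 + 3 i}}{7}\right) + 98 = \frac{718}{7} - \frac{4 \sqrt{-15 + 3 i}}{7}$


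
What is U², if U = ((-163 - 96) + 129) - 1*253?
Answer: 146689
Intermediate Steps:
U = -383 (U = (-259 + 129) - 253 = -130 - 253 = -383)
U² = (-383)² = 146689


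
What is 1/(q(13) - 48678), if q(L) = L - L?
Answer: -1/48678 ≈ -2.0543e-5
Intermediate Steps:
q(L) = 0
1/(q(13) - 48678) = 1/(0 - 48678) = 1/(-48678) = -1/48678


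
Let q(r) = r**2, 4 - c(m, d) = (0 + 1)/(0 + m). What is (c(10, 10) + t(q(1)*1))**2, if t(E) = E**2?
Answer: 2401/100 ≈ 24.010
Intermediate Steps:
c(m, d) = 4 - 1/m (c(m, d) = 4 - (0 + 1)/(0 + m) = 4 - 1/m)
(c(10, 10) + t(q(1)*1))**2 = ((4 - 1/10) + (1**2*1)**2)**2 = ((4 - 1*1/10) + (1*1)**2)**2 = ((4 - 1/10) + 1**2)**2 = (39/10 + 1)**2 = (49/10)**2 = 2401/100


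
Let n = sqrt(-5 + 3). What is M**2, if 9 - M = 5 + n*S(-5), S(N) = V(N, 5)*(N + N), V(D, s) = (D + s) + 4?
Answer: -3184 + 320*I*sqrt(2) ≈ -3184.0 + 452.55*I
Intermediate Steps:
V(D, s) = 4 + D + s
S(N) = 2*N*(9 + N) (S(N) = (4 + N + 5)*(N + N) = (9 + N)*(2*N) = 2*N*(9 + N))
n = I*sqrt(2) (n = sqrt(-2) = I*sqrt(2) ≈ 1.4142*I)
M = 4 + 40*I*sqrt(2) (M = 9 - (5 + (I*sqrt(2))*(2*(-5)*(9 - 5))) = 9 - (5 + (I*sqrt(2))*(2*(-5)*4)) = 9 - (5 + (I*sqrt(2))*(-40)) = 9 - (5 - 40*I*sqrt(2)) = 9 + (-5 + 40*I*sqrt(2)) = 4 + 40*I*sqrt(2) ≈ 4.0 + 56.569*I)
M**2 = (4 + 40*I*sqrt(2))**2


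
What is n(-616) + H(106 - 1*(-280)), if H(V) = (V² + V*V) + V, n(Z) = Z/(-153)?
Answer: 45652450/153 ≈ 2.9838e+5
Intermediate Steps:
n(Z) = -Z/153 (n(Z) = Z*(-1/153) = -Z/153)
H(V) = V + 2*V² (H(V) = (V² + V²) + V = 2*V² + V = V + 2*V²)
n(-616) + H(106 - 1*(-280)) = -1/153*(-616) + (106 - 1*(-280))*(1 + 2*(106 - 1*(-280))) = 616/153 + (106 + 280)*(1 + 2*(106 + 280)) = 616/153 + 386*(1 + 2*386) = 616/153 + 386*(1 + 772) = 616/153 + 386*773 = 616/153 + 298378 = 45652450/153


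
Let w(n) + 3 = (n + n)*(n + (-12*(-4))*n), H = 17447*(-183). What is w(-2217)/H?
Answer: -160559573/1064267 ≈ -150.86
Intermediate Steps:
H = -3192801
w(n) = -3 + 98*n² (w(n) = -3 + (n + n)*(n + (-12*(-4))*n) = -3 + (2*n)*(n + 48*n) = -3 + (2*n)*(49*n) = -3 + 98*n²)
w(-2217)/H = (-3 + 98*(-2217)²)/(-3192801) = (-3 + 98*4915089)*(-1/3192801) = (-3 + 481678722)*(-1/3192801) = 481678719*(-1/3192801) = -160559573/1064267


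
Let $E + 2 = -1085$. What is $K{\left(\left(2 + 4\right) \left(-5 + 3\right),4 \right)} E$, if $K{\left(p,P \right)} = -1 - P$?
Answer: $5435$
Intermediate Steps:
$E = -1087$ ($E = -2 - 1085 = -1087$)
$K{\left(\left(2 + 4\right) \left(-5 + 3\right),4 \right)} E = \left(-1 - 4\right) \left(-1087\right) = \left(-5\right) \left(-1087\right) = 5435$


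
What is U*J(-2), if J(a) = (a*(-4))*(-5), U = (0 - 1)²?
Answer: -40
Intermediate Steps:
U = 1 (U = (-1)² = 1)
J(a) = 20*a (J(a) = -4*a*(-5) = 20*a)
U*J(-2) = 1*(20*(-2)) = 1*(-40) = -40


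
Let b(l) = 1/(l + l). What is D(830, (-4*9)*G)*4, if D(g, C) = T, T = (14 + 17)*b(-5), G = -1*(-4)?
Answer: -62/5 ≈ -12.400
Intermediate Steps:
G = 4
b(l) = 1/(2*l)
T = -31/10 (T = (14 + 17)*((½)/(-5)) = 31*((½)*(-⅕)) = 31*(-⅒) = -31/10 ≈ -3.1000)
D(g, C) = -31/10
D(830, (-4*9)*G)*4 = -31/10*4 = -62/5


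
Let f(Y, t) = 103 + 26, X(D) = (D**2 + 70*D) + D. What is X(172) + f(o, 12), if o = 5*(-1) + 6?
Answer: 41925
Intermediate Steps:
X(D) = D**2 + 71*D
o = 1 (o = -5 + 6 = 1)
f(Y, t) = 129
X(172) + f(o, 12) = 172*(71 + 172) + 129 = 172*243 + 129 = 41796 + 129 = 41925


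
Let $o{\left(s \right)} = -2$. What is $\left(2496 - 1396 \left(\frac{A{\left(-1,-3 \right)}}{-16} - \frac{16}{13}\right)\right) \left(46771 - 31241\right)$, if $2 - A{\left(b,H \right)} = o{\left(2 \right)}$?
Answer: $\frac{921255130}{13} \approx 7.0866 \cdot 10^{7}$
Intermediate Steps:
$A{\left(b,H \right)} = 4$ ($A{\left(b,H \right)} = 2 - -2 = 2 + 2 = 4$)
$\left(2496 - 1396 \left(\frac{A{\left(-1,-3 \right)}}{-16} - \frac{16}{13}\right)\right) \left(46771 - 31241\right) = \left(2496 - 1396 \left(\frac{4}{-16} - \frac{16}{13}\right)\right) \left(46771 - 31241\right) = \left(2496 - 1396 \left(4 \left(- \frac{1}{16}\right) - \frac{16}{13}\right)\right) 15530 = \left(2496 - 1396 \left(- \frac{1}{4} - \frac{16}{13}\right)\right) 15530 = \left(2496 - - \frac{26873}{13}\right) 15530 = \left(2496 + \frac{26873}{13}\right) 15530 = \frac{59321}{13} \cdot 15530 = \frac{921255130}{13}$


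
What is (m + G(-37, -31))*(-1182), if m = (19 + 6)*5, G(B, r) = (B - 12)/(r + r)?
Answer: -4609209/31 ≈ -1.4868e+5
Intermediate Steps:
G(B, r) = (-12 + B)/(2*r) (G(B, r) = (-12 + B)/((2*r)) = (-12 + B)*(1/(2*r)) = (-12 + B)/(2*r))
m = 125 (m = 25*5 = 125)
(m + G(-37, -31))*(-1182) = (125 + (1/2)*(-12 - 37)/(-31))*(-1182) = (125 + (1/2)*(-1/31)*(-49))*(-1182) = (125 + 49/62)*(-1182) = (7799/62)*(-1182) = -4609209/31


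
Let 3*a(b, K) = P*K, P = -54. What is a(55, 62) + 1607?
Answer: 491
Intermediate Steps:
a(b, K) = -18*K (a(b, K) = (-54*K)/3 = -18*K)
a(55, 62) + 1607 = -18*62 + 1607 = -1116 + 1607 = 491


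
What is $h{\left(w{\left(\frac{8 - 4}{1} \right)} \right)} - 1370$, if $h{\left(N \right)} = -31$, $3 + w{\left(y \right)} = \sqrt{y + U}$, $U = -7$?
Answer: $-1401$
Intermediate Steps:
$w{\left(y \right)} = -3 + \sqrt{-7 + y}$ ($w{\left(y \right)} = -3 + \sqrt{y - 7} = -3 + \sqrt{-7 + y}$)
$h{\left(w{\left(\frac{8 - 4}{1} \right)} \right)} - 1370 = -31 - 1370 = -1401$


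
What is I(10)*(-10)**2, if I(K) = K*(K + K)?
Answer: 20000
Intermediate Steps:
I(K) = 2*K**2 (I(K) = K*(2*K) = 2*K**2)
I(10)*(-10)**2 = (2*10**2)*(-10)**2 = (2*100)*100 = 200*100 = 20000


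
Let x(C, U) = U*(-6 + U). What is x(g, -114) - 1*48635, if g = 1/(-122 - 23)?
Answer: -34955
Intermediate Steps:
g = -1/145 (g = 1/(-145) = -1/145 ≈ -0.0068966)
x(g, -114) - 1*48635 = -114*(-6 - 114) - 1*48635 = -114*(-120) - 48635 = 13680 - 48635 = -34955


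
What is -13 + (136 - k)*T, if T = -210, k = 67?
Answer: -14503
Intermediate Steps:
-13 + (136 - k)*T = -13 + (136 - 1*67)*(-210) = -13 + (136 - 67)*(-210) = -13 + 69*(-210) = -13 - 14490 = -14503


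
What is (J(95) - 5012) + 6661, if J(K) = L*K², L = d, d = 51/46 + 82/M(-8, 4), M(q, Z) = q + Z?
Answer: -3987223/23 ≈ -1.7336e+5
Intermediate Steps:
M(q, Z) = Z + q
d = -446/23 (d = 51/46 + 82/(4 - 8) = 51*(1/46) + 82/(-4) = 51/46 + 82*(-¼) = 51/46 - 41/2 = -446/23 ≈ -19.391)
L = -446/23 ≈ -19.391
J(K) = -446*K²/23
(J(95) - 5012) + 6661 = (-446/23*95² - 5012) + 6661 = (-446/23*9025 - 5012) + 6661 = (-4025150/23 - 5012) + 6661 = -4140426/23 + 6661 = -3987223/23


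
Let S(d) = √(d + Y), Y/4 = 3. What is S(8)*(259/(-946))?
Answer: -259*√5/473 ≈ -1.2244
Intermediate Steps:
Y = 12 (Y = 4*3 = 12)
S(d) = √(12 + d) (S(d) = √(d + 12) = √(12 + d))
S(8)*(259/(-946)) = √(12 + 8)*(259/(-946)) = √20*(259*(-1/946)) = (2*√5)*(-259/946) = -259*√5/473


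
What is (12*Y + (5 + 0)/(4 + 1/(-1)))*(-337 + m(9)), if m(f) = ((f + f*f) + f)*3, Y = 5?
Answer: -7400/3 ≈ -2466.7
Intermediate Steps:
m(f) = 3*f² + 6*f (m(f) = ((f + f²) + f)*3 = (f² + 2*f)*3 = 3*f² + 6*f)
(12*Y + (5 + 0)/(4 + 1/(-1)))*(-337 + m(9)) = (12*5 + (5 + 0)/(4 + 1/(-1)))*(-337 + 3*9*(2 + 9)) = (60 + 5/(4 - 1))*(-337 + 3*9*11) = (60 + 5/3)*(-337 + 297) = (60 + 5*(⅓))*(-40) = (60 + 5/3)*(-40) = (185/3)*(-40) = -7400/3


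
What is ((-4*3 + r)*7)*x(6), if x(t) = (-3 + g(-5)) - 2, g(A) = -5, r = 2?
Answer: 700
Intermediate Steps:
x(t) = -10 (x(t) = (-3 - 5) - 2 = -8 - 2 = -10)
((-4*3 + r)*7)*x(6) = ((-4*3 + 2)*7)*(-10) = ((-12 + 2)*7)*(-10) = -10*7*(-10) = -70*(-10) = 700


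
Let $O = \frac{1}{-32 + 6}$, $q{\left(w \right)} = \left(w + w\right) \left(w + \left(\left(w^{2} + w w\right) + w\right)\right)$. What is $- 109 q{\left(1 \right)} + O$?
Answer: $- \frac{22673}{26} \approx -872.04$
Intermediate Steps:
$q{\left(w \right)} = 2 w \left(2 w + 2 w^{2}\right)$ ($q{\left(w \right)} = 2 w \left(w + \left(\left(w^{2} + w^{2}\right) + w\right)\right) = 2 w \left(w + \left(2 w^{2} + w\right)\right) = 2 w \left(w + \left(w + 2 w^{2}\right)\right) = 2 w \left(2 w + 2 w^{2}\right)$)
$O = - \frac{1}{26}$ ($O = \frac{1}{-26} = - \frac{1}{26} \approx -0.038462$)
$- 109 q{\left(1 \right)} + O = - 109 \cdot 4 \cdot 1^{2} \left(1 + 1\right) - \frac{1}{26} = - 109 \cdot 4 \cdot 1 \cdot 2 - \frac{1}{26} = \left(-109\right) 8 - \frac{1}{26} = -872 - \frac{1}{26} = - \frac{22673}{26}$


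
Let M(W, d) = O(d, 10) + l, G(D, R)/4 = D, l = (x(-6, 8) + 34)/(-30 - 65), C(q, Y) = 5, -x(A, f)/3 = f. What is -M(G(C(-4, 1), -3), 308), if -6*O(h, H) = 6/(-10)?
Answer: 1/190 ≈ 0.0052632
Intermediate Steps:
x(A, f) = -3*f
l = -2/19 (l = (-3*8 + 34)/(-30 - 65) = (-24 + 34)/(-95) = 10*(-1/95) = -2/19 ≈ -0.10526)
O(h, H) = 1/10 (O(h, H) = -1/(-10) = -(-1)/10 = -1/6*(-3/5) = 1/10)
G(D, R) = 4*D
M(W, d) = -1/190 (M(W, d) = 1/10 - 2/19 = -1/190)
-M(G(C(-4, 1), -3), 308) = -1*(-1/190) = 1/190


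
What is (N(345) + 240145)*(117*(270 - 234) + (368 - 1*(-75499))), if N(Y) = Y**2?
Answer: 28761974430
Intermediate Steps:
(N(345) + 240145)*(117*(270 - 234) + (368 - 1*(-75499))) = (345**2 + 240145)*(117*(270 - 234) + (368 - 1*(-75499))) = (119025 + 240145)*(117*36 + (368 + 75499)) = 359170*(4212 + 75867) = 359170*80079 = 28761974430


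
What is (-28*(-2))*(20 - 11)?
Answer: 504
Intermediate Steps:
(-28*(-2))*(20 - 11) = 56*9 = 504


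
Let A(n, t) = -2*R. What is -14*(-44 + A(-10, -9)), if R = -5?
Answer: 476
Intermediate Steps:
A(n, t) = 10 (A(n, t) = -2*(-5) = 10)
-14*(-44 + A(-10, -9)) = -14*(-44 + 10) = -14*(-34) = 476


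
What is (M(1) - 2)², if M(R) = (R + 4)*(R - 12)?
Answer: 3249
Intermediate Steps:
M(R) = (-12 + R)*(4 + R) (M(R) = (4 + R)*(-12 + R) = (-12 + R)*(4 + R))
(M(1) - 2)² = ((-48 + 1² - 8*1) - 2)² = ((-48 + 1 - 8) - 2)² = (-55 - 2)² = (-57)² = 3249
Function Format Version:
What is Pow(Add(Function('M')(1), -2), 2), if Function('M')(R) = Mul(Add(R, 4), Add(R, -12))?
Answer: 3249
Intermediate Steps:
Function('M')(R) = Mul(Add(-12, R), Add(4, R)) (Function('M')(R) = Mul(Add(4, R), Add(-12, R)) = Mul(Add(-12, R), Add(4, R)))
Pow(Add(Function('M')(1), -2), 2) = Pow(Add(Add(-48, Pow(1, 2), Mul(-8, 1)), -2), 2) = Pow(Add(Add(-48, 1, -8), -2), 2) = Pow(Add(-55, -2), 2) = Pow(-57, 2) = 3249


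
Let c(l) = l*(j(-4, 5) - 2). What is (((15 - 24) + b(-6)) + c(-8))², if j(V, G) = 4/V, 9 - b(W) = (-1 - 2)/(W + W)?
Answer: 9025/16 ≈ 564.06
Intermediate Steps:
b(W) = 9 + 3/(2*W) (b(W) = 9 - (-1 - 2)/(W + W) = 9 - (-3)/(2*W) = 9 + 3/(2*W))
c(l) = -3*l (c(l) = l*(4/(-4) - 2) = l*(4*(-¼) - 2) = l*(-1 - 2) = l*(-3) = -3*l)
(((15 - 24) + b(-6)) + c(-8))² = (((15 - 24) + (9 + (3/2)/(-6))) - 3*(-8))² = ((-9 + (9 + (3/2)*(-⅙))) + 24)² = ((-9 + (9 - ¼)) + 24)² = ((-9 + 35/4) + 24)² = (-¼ + 24)² = (95/4)² = 9025/16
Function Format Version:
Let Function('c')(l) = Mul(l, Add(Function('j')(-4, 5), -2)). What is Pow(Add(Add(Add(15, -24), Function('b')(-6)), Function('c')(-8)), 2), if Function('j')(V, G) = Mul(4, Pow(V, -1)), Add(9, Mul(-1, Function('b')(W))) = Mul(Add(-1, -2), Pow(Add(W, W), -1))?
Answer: Rational(9025, 16) ≈ 564.06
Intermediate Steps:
Function('b')(W) = Add(9, Mul(Rational(3, 2), Pow(W, -1))) (Function('b')(W) = Add(9, Mul(-1, Mul(Add(-1, -2), Pow(Add(W, W), -1)))) = Add(9, Mul(-1, Mul(-3, Pow(Mul(2, W), -1)))) = Add(9, Mul(-1, Mul(-3, Mul(Rational(1, 2), Pow(W, -1))))) = Add(9, Mul(-1, Mul(Rational(-3, 2), Pow(W, -1)))) = Add(9, Mul(Rational(3, 2), Pow(W, -1))))
Function('c')(l) = Mul(-3, l) (Function('c')(l) = Mul(l, Add(Mul(4, Pow(-4, -1)), -2)) = Mul(l, Add(Mul(4, Rational(-1, 4)), -2)) = Mul(l, Add(-1, -2)) = Mul(l, -3) = Mul(-3, l))
Pow(Add(Add(Add(15, -24), Function('b')(-6)), Function('c')(-8)), 2) = Pow(Add(Add(Add(15, -24), Add(9, Mul(Rational(3, 2), Pow(-6, -1)))), Mul(-3, -8)), 2) = Pow(Add(Add(-9, Add(9, Mul(Rational(3, 2), Rational(-1, 6)))), 24), 2) = Pow(Add(Add(-9, Add(9, Rational(-1, 4))), 24), 2) = Pow(Add(Add(-9, Rational(35, 4)), 24), 2) = Pow(Add(Rational(-1, 4), 24), 2) = Pow(Rational(95, 4), 2) = Rational(9025, 16)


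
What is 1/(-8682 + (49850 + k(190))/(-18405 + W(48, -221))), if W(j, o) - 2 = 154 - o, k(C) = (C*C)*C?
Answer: -9014/81713973 ≈ -0.00011031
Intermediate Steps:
k(C) = C**3 (k(C) = C**2*C = C**3)
W(j, o) = 156 - o (W(j, o) = 2 + (154 - o) = 156 - o)
1/(-8682 + (49850 + k(190))/(-18405 + W(48, -221))) = 1/(-8682 + (49850 + 190**3)/(-18405 + (156 - 1*(-221)))) = 1/(-8682 + (49850 + 6859000)/(-18405 + (156 + 221))) = 1/(-8682 + 6908850/(-18405 + 377)) = 1/(-8682 + 6908850/(-18028)) = 1/(-8682 + 6908850*(-1/18028)) = 1/(-8682 - 3454425/9014) = 1/(-81713973/9014) = -9014/81713973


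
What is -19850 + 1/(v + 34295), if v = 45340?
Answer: -1580754749/79635 ≈ -19850.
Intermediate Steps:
-19850 + 1/(v + 34295) = -19850 + 1/(45340 + 34295) = -19850 + 1/79635 = -1580754749/79635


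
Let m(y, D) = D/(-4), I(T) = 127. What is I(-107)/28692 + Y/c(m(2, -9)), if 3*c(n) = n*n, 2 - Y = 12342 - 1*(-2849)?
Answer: -86084459/9564 ≈ -9000.9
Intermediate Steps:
Y = -15189 (Y = 2 - (12342 - 1*(-2849)) = 2 - (12342 + 2849) = 2 - 1*15191 = 2 - 15191 = -15189)
m(y, D) = -D/4 (m(y, D) = D*(-¼) = -D/4)
c(n) = n²/3 (c(n) = (n*n)/3 = n²/3)
I(-107)/28692 + Y/c(m(2, -9)) = 127/28692 - 15189/((-¼*(-9))²/3) = 127*(1/28692) - 15189/((9/4)²/3) = 127/28692 - 15189/((⅓)*(81/16)) = 127/28692 - 15189/27/16 = 127/28692 - 15189*16/27 = 127/28692 - 81008/9 = -86084459/9564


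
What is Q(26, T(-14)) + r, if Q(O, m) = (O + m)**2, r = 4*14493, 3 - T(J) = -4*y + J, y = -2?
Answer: 59197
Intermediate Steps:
T(J) = -5 - J (T(J) = 3 - (-4*(-2) + J) = 3 - (8 + J) = 3 + (-8 - J) = -5 - J)
r = 57972
Q(26, T(-14)) + r = (26 + (-5 - 1*(-14)))**2 + 57972 = (26 + (-5 + 14))**2 + 57972 = (26 + 9)**2 + 57972 = 35**2 + 57972 = 1225 + 57972 = 59197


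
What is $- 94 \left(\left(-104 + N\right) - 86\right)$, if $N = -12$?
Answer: $18988$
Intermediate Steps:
$- 94 \left(\left(-104 + N\right) - 86\right) = - 94 \left(\left(-104 - 12\right) - 86\right) = - 94 \left(-116 - 86\right) = \left(-94\right) \left(-202\right) = 18988$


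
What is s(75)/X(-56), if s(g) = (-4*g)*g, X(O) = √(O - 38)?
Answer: 11250*I*√94/47 ≈ 2320.7*I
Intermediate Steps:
X(O) = √(-38 + O)
s(g) = -4*g²
s(75)/X(-56) = (-4*75²)/(√(-38 - 56)) = (-4*5625)/(√(-94)) = -22500*(-I*√94/94) = -(-11250)*I*√94/47 = 11250*I*√94/47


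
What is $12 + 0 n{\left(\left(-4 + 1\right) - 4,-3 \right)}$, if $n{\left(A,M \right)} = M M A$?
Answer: $12$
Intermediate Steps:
$n{\left(A,M \right)} = A M^{2}$ ($n{\left(A,M \right)} = M^{2} A = A M^{2}$)
$12 + 0 n{\left(\left(-4 + 1\right) - 4,-3 \right)} = 12 + 0 \left(\left(-4 + 1\right) - 4\right) \left(-3\right)^{2} = 12 + 0 \left(-3 - 4\right) 9 = 12 + 0 \left(\left(-7\right) 9\right) = 12 + 0 \left(-63\right) = 12 + 0 = 12$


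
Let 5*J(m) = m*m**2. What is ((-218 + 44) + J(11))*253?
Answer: 116633/5 ≈ 23327.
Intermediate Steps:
J(m) = m**3/5 (J(m) = (m*m**2)/5 = m**3/5)
((-218 + 44) + J(11))*253 = ((-218 + 44) + (1/5)*11**3)*253 = (-174 + (1/5)*1331)*253 = (-174 + 1331/5)*253 = (461/5)*253 = 116633/5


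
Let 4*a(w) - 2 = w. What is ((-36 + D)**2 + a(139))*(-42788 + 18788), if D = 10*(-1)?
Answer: -51630000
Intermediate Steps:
a(w) = 1/2 + w/4
D = -10
((-36 + D)**2 + a(139))*(-42788 + 18788) = ((-36 - 10)**2 + (1/2 + (1/4)*139))*(-42788 + 18788) = ((-46)**2 + (1/2 + 139/4))*(-24000) = (2116 + 141/4)*(-24000) = (8605/4)*(-24000) = -51630000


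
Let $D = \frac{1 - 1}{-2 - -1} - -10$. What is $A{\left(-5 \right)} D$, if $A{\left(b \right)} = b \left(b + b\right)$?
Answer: $500$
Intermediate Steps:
$A{\left(b \right)} = 2 b^{2}$ ($A{\left(b \right)} = b 2 b = 2 b^{2}$)
$D = 10$ ($D = \frac{0}{-2 + \left(-4 + 5\right)} + 10 = \frac{0}{-2 + 1} + 10 = \frac{0}{-1} + 10 = 0 \left(-1\right) + 10 = 0 + 10 = 10$)
$A{\left(-5 \right)} D = 2 \left(-5\right)^{2} \cdot 10 = 2 \cdot 25 \cdot 10 = 50 \cdot 10 = 500$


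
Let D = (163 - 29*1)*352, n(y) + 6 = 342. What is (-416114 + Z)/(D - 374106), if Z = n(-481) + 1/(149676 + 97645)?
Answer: 102830630737/80858633098 ≈ 1.2717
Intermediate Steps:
n(y) = 336 (n(y) = -6 + 342 = 336)
D = 47168 (D = (163 - 29)*352 = 134*352 = 47168)
Z = 83099857/247321 (Z = 336 + 1/(149676 + 97645) = 336 + 1/247321 = 83099857/247321 ≈ 336.00)
(-416114 + Z)/(D - 374106) = (-416114 + 83099857/247321)/(47168 - 374106) = -102830630737/247321/(-326938) = -102830630737/247321*(-1/326938) = 102830630737/80858633098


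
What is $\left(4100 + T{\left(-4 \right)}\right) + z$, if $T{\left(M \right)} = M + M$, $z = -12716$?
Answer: $-8624$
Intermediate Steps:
$T{\left(M \right)} = 2 M$
$\left(4100 + T{\left(-4 \right)}\right) + z = \left(4100 + 2 \left(-4\right)\right) - 12716 = \left(4100 - 8\right) - 12716 = 4092 - 12716 = -8624$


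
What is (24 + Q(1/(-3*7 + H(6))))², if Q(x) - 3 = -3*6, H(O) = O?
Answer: 81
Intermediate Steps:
Q(x) = -15 (Q(x) = 3 - 3*6 = 3 - 18 = -15)
(24 + Q(1/(-3*7 + H(6))))² = (24 - 15)² = 9² = 81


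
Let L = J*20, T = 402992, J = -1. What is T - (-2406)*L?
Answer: 354872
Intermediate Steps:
L = -20 (L = -1*20 = -20)
T - (-2406)*L = 402992 - (-2406)*(-20) = 402992 - 1*48120 = 402992 - 48120 = 354872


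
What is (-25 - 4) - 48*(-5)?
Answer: 211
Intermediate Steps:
(-25 - 4) - 48*(-5) = -29 + 240 = 211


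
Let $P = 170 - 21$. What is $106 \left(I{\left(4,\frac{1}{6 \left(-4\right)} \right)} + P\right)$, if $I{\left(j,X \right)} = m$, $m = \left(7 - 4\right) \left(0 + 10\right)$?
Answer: $18974$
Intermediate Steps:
$m = 30$ ($m = 3 \cdot 10 = 30$)
$I{\left(j,X \right)} = 30$
$P = 149$
$106 \left(I{\left(4,\frac{1}{6 \left(-4\right)} \right)} + P\right) = 106 \left(30 + 149\right) = 106 \cdot 179 = 18974$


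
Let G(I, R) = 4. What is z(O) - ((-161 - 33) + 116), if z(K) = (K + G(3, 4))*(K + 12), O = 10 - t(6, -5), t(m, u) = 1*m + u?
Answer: 351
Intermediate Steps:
t(m, u) = m + u
O = 9 (O = 10 - (6 - 5) = 10 - 1*1 = 10 - 1 = 9)
z(K) = (4 + K)*(12 + K) (z(K) = (K + 4)*(K + 12) = (4 + K)*(12 + K))
z(O) - ((-161 - 33) + 116) = (48 + 9² + 16*9) - ((-161 - 33) + 116) = (48 + 81 + 144) - (-194 + 116) = 273 - 1*(-78) = 273 + 78 = 351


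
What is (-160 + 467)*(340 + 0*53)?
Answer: 104380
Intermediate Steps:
(-160 + 467)*(340 + 0*53) = 307*(340 + 0) = 307*340 = 104380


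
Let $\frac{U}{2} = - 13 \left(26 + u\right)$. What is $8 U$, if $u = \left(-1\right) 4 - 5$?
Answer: $-3536$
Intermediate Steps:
$u = -9$ ($u = -4 - 5 = -9$)
$U = -442$ ($U = 2 \left(- 13 \left(26 - 9\right)\right) = 2 \left(\left(-13\right) 17\right) = 2 \left(-221\right) = -442$)
$8 U = 8 \left(-442\right) = -3536$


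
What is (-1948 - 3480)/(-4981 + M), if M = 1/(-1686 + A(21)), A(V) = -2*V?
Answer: 9379584/8607169 ≈ 1.0897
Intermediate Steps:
M = -1/1728 (M = 1/(-1686 - 2*21) = 1/(-1686 - 42) = 1/(-1728) = -1/1728 ≈ -0.00057870)
(-1948 - 3480)/(-4981 + M) = (-1948 - 3480)/(-4981 - 1/1728) = -5428/(-8607169/1728) = -5428*(-1728/8607169) = 9379584/8607169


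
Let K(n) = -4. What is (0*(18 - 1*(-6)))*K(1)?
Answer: 0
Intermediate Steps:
(0*(18 - 1*(-6)))*K(1) = (0*(18 - 1*(-6)))*(-4) = (0*(18 + 6))*(-4) = (0*24)*(-4) = 0*(-4) = 0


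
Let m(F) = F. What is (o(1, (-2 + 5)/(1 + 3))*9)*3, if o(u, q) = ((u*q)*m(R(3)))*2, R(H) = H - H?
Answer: 0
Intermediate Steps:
R(H) = 0
o(u, q) = 0 (o(u, q) = ((u*q)*0)*2 = ((q*u)*0)*2 = 0*2 = 0)
(o(1, (-2 + 5)/(1 + 3))*9)*3 = (0*9)*3 = 0*3 = 0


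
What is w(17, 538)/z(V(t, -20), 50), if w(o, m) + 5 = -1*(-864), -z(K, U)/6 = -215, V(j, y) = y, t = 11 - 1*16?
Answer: 859/1290 ≈ 0.66589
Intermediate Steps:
t = -5 (t = 11 - 16 = -5)
z(K, U) = 1290 (z(K, U) = -6*(-215) = 1290)
w(o, m) = 859 (w(o, m) = -5 - 1*(-864) = -5 + 864 = 859)
w(17, 538)/z(V(t, -20), 50) = 859/1290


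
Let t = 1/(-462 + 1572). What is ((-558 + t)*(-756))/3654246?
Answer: 13006959/112672585 ≈ 0.11544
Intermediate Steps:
t = 1/1110 ≈ 0.00090090
((-558 + t)*(-756))/3654246 = ((-558 + 1/1110)*(-756))/3654246 = -619379/1110*(-756)*(1/3654246) = (78041754/185)*(1/3654246) = 13006959/112672585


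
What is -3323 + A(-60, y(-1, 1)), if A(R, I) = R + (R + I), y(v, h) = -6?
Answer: -3449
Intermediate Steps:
A(R, I) = I + 2*R (A(R, I) = R + (I + R) = I + 2*R)
-3323 + A(-60, y(-1, 1)) = -3323 + (-6 + 2*(-60)) = -3323 + (-6 - 120) = -3323 - 126 = -3449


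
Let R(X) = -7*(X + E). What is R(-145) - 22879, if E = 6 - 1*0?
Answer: -21906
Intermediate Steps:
E = 6 (E = 6 + 0 = 6)
R(X) = -42 - 7*X (R(X) = -7*(X + 6) = -7*(6 + X) = -42 - 7*X)
R(-145) - 22879 = (-42 - 7*(-145)) - 22879 = (-42 + 1015) - 22879 = 973 - 22879 = -21906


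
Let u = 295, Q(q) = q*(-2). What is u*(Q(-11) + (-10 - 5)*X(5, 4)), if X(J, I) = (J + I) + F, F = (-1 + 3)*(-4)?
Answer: 2065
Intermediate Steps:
Q(q) = -2*q
F = -8 (F = 2*(-4) = -8)
X(J, I) = -8 + I + J (X(J, I) = (J + I) - 8 = (I + J) - 8 = -8 + I + J)
u*(Q(-11) + (-10 - 5)*X(5, 4)) = 295*(-2*(-11) + (-10 - 5)*(-8 + 4 + 5)) = 295*(22 - 15*1) = 295*(22 - 15) = 295*7 = 2065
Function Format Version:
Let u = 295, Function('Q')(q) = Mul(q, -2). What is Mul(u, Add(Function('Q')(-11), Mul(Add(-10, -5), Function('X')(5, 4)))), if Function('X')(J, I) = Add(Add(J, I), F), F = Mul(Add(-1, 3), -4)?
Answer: 2065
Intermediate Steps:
Function('Q')(q) = Mul(-2, q)
F = -8 (F = Mul(2, -4) = -8)
Function('X')(J, I) = Add(-8, I, J) (Function('X')(J, I) = Add(Add(J, I), -8) = Add(Add(I, J), -8) = Add(-8, I, J))
Mul(u, Add(Function('Q')(-11), Mul(Add(-10, -5), Function('X')(5, 4)))) = Mul(295, Add(Mul(-2, -11), Mul(Add(-10, -5), Add(-8, 4, 5)))) = Mul(295, Add(22, Mul(-15, 1))) = Mul(295, Add(22, -15)) = Mul(295, 7) = 2065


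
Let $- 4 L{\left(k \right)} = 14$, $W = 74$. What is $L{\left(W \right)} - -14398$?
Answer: $\frac{28789}{2} \approx 14395.0$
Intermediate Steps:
$L{\left(k \right)} = - \frac{7}{2}$ ($L{\left(k \right)} = \left(- \frac{1}{4}\right) 14 = - \frac{7}{2}$)
$L{\left(W \right)} - -14398 = - \frac{7}{2} - -14398 = - \frac{7}{2} + 14398 = \frac{28789}{2}$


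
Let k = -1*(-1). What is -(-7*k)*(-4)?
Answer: -28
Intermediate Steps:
k = 1
-(-7*k)*(-4) = -(-7*1)*(-4) = -(-7)*(-4) = -1*28 = -28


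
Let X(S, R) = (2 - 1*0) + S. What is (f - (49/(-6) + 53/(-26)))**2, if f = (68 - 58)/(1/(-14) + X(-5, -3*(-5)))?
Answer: 135815716/2812329 ≈ 48.293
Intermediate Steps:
X(S, R) = 2 + S (X(S, R) = (2 + 0) + S = 2 + S)
f = -140/43 (f = (68 - 58)/(1/(-14) + (2 - 5)) = 10/(-1/14 - 3) = 10/(-43/14) = 10*(-14/43) = -140/43 ≈ -3.2558)
(f - (49/(-6) + 53/(-26)))**2 = (-140/43 - (49/(-6) + 53/(-26)))**2 = (-140/43 - (49*(-1/6) + 53*(-1/26)))**2 = (-140/43 - (-49/6 - 53/26))**2 = (-140/43 - 1*(-398/39))**2 = (-140/43 + 398/39)**2 = (11654/1677)**2 = 135815716/2812329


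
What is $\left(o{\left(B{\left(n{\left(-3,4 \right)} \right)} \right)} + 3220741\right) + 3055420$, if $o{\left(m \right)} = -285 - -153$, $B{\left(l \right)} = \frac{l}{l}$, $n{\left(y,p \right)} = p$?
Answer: $6276029$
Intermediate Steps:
$B{\left(l \right)} = 1$
$o{\left(m \right)} = -132$ ($o{\left(m \right)} = -285 + 153 = -132$)
$\left(o{\left(B{\left(n{\left(-3,4 \right)} \right)} \right)} + 3220741\right) + 3055420 = \left(-132 + 3220741\right) + 3055420 = 3220609 + 3055420 = 6276029$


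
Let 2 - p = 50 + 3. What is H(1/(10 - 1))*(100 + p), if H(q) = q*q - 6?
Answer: -23765/81 ≈ -293.40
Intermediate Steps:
p = -51 (p = 2 - (50 + 3) = 2 - 1*53 = 2 - 53 = -51)
H(q) = -6 + q² (H(q) = q² - 6 = -6 + q²)
H(1/(10 - 1))*(100 + p) = (-6 + (1/(10 - 1))²)*(100 - 51) = (-6 + (1/9)²)*49 = (-6 + (⅑)²)*49 = (-6 + 1/81)*49 = -485/81*49 = -23765/81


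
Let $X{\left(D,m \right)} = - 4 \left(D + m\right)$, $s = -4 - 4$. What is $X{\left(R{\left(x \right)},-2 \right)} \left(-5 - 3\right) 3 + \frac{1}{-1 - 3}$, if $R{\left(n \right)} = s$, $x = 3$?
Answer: $- \frac{3841}{4} \approx -960.25$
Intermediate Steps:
$s = -8$ ($s = -4 - 4 = -8$)
$R{\left(n \right)} = -8$
$X{\left(D,m \right)} = - 4 D - 4 m$
$X{\left(R{\left(x \right)},-2 \right)} \left(-5 - 3\right) 3 + \frac{1}{-1 - 3} = \left(\left(-4\right) \left(-8\right) - -8\right) \left(-5 - 3\right) 3 + \frac{1}{-1 - 3} = \left(32 + 8\right) \left(\left(-8\right) 3\right) + \frac{1}{-4} = 40 \left(-24\right) - \frac{1}{4} = -960 - \frac{1}{4} = - \frac{3841}{4}$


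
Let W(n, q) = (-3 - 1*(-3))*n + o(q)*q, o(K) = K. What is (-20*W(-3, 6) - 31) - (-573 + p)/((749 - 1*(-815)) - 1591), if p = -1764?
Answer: -7538/9 ≈ -837.56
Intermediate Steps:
W(n, q) = q² (W(n, q) = (-3 - 1*(-3))*n + q*q = (-3 + 3)*n + q² = 0*n + q² = 0 + q² = q²)
(-20*W(-3, 6) - 31) - (-573 + p)/((749 - 1*(-815)) - 1591) = (-20*6² - 31) - (-573 - 1764)/((749 - 1*(-815)) - 1591) = (-20*36 - 31) - (-2337)/((749 + 815) - 1591) = (-720 - 31) - (-2337)/(1564 - 1591) = -751 - (-2337)/(-27) = -751 - (-2337)*(-1)/27 = -751 - 1*779/9 = -751 - 779/9 = -7538/9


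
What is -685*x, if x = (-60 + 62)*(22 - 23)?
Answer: 1370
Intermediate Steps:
x = -2 (x = 2*(-1) = -2)
-685*x = -685*(-2) = 1370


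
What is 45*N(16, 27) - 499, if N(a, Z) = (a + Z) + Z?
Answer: 2651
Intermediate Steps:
N(a, Z) = a + 2*Z (N(a, Z) = (Z + a) + Z = a + 2*Z)
45*N(16, 27) - 499 = 45*(16 + 2*27) - 499 = 45*(16 + 54) - 499 = 45*70 - 499 = 3150 - 499 = 2651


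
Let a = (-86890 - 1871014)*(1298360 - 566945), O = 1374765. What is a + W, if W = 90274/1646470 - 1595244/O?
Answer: -15435412866360707472767/10778615855 ≈ -1.4320e+12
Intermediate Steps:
W = -11916265967/10778615855 (W = 90274/1646470 - 1595244/1374765 = 90274*(1/1646470) - 1595244*1/1374765 = 45137/823235 - 75964/65465 = -11916265967/10778615855 ≈ -1.1055)
a = -1432040354160 (a = -1957904*731415 = -1432040354160)
a + W = -1432040354160 - 11916265967/10778615855 = -15435412866360707472767/10778615855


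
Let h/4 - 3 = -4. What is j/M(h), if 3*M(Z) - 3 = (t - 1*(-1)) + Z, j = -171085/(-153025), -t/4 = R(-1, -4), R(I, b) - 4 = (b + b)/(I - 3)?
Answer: -34217/244840 ≈ -0.13975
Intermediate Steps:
h = -4 (h = 12 + 4*(-4) = 12 - 16 = -4)
R(I, b) = 4 + 2*b/(-3 + I) (R(I, b) = 4 + (b + b)/(I - 3) = 4 + (2*b)/(-3 + I) = 4 + 2*b/(-3 + I))
t = -24 (t = -8*(-6 - 4 + 2*(-1))/(-3 - 1) = -8*(-6 - 4 - 2)/(-4) = -8*(-1)*(-12)/4 = -4*6 = -24)
j = 34217/30605 (j = -171085*(-1/153025) = 34217/30605 ≈ 1.1180)
M(Z) = -20/3 + Z/3 (M(Z) = 1 + ((-24 - 1*(-1)) + Z)/3 = 1 + ((-24 + 1) + Z)/3 = 1 + (-23 + Z)/3 = 1 + (-23/3 + Z/3) = -20/3 + Z/3)
j/M(h) = (34217/30605)/(-20/3 + (⅓)*(-4)) = (34217/30605)/(-20/3 - 4/3) = (34217/30605)/(-8) = -⅛*34217/30605 = -34217/244840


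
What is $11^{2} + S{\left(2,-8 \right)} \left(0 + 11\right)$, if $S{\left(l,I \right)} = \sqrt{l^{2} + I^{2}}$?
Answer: $121 + 22 \sqrt{17} \approx 211.71$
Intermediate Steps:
$S{\left(l,I \right)} = \sqrt{I^{2} + l^{2}}$
$11^{2} + S{\left(2,-8 \right)} \left(0 + 11\right) = 11^{2} + \sqrt{\left(-8\right)^{2} + 2^{2}} \left(0 + 11\right) = 121 + \sqrt{64 + 4} \cdot 11 = 121 + \sqrt{68} \cdot 11 = 121 + 2 \sqrt{17} \cdot 11 = 121 + 22 \sqrt{17}$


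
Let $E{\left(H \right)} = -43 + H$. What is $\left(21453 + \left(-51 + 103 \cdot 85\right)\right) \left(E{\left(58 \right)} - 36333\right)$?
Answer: $-1095241926$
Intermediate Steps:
$\left(21453 + \left(-51 + 103 \cdot 85\right)\right) \left(E{\left(58 \right)} - 36333\right) = \left(21453 + \left(-51 + 103 \cdot 85\right)\right) \left(\left(-43 + 58\right) - 36333\right) = \left(21453 + \left(-51 + 8755\right)\right) \left(15 - 36333\right) = \left(21453 + 8704\right) \left(-36318\right) = 30157 \left(-36318\right) = -1095241926$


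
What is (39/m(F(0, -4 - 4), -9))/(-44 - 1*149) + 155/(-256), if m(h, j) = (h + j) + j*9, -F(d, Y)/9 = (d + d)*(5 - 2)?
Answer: -447061/741120 ≈ -0.60322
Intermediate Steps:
F(d, Y) = -54*d (F(d, Y) = -9*(d + d)*(5 - 2) = -9*2*d*3 = -54*d)
m(h, j) = h + 10*j (m(h, j) = (h + j) + 9*j = h + 10*j)
(39/m(F(0, -4 - 4), -9))/(-44 - 1*149) + 155/(-256) = (39/(-54*0 + 10*(-9)))/(-44 - 1*149) + 155/(-256) = (39/(0 - 90))/(-44 - 149) + 155*(-1/256) = (39/(-90))/(-193) - 155/256 = (39*(-1/90))*(-1/193) - 155/256 = -13/30*(-1/193) - 155/256 = 13/5790 - 155/256 = -447061/741120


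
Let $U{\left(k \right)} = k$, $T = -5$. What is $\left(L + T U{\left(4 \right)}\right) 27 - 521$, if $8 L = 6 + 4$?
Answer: $- \frac{4109}{4} \approx -1027.3$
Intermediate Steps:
$L = \frac{5}{4}$ ($L = \frac{6 + 4}{8} = \frac{1}{8} \cdot 10 = \frac{5}{4} \approx 1.25$)
$\left(L + T U{\left(4 \right)}\right) 27 - 521 = \left(\frac{5}{4} - 20\right) 27 - 521 = \left(- \frac{75}{4}\right) 27 - 521 = - \frac{2025}{4} - 521 = - \frac{4109}{4}$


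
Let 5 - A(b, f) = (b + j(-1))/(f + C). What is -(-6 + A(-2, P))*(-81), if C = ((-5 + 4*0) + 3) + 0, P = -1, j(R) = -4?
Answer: -243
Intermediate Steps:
C = -2 (C = ((-5 + 0) + 3) + 0 = (-5 + 3) + 0 = -2 + 0 = -2)
A(b, f) = 5 - (-4 + b)/(-2 + f) (A(b, f) = 5 - (b - 4)/(f - 2) = 5 - (-4 + b)/(-2 + f))
-(-6 + A(-2, P))*(-81) = -(-6 + (-6 - 1*(-2) + 5*(-1))/(-2 - 1))*(-81) = -(-6 + (-6 + 2 - 5)/(-3))*(-81) = -(-6 - ⅓*(-9))*(-81) = -(-6 + 3)*(-81) = -1*(-3)*(-81) = 3*(-81) = -243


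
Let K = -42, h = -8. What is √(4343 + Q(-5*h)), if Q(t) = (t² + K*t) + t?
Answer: √4303 ≈ 65.597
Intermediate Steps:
Q(t) = t² - 41*t (Q(t) = (t² - 42*t) + t = t² - 41*t)
√(4343 + Q(-5*h)) = √(4343 + (-5*(-8))*(-41 - 5*(-8))) = √(4343 + 40*(-41 + 40)) = √(4343 + 40*(-1)) = √(4343 - 40) = √4303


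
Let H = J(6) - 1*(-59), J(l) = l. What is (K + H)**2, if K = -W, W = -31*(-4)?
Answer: 3481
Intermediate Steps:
W = 124
H = 65 (H = 6 - 1*(-59) = 6 + 59 = 65)
K = -124 (K = -1*124 = -124)
(K + H)**2 = (-124 + 65)**2 = (-59)**2 = 3481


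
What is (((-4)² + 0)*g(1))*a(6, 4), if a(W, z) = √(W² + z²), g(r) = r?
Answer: 32*√13 ≈ 115.38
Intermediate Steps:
(((-4)² + 0)*g(1))*a(6, 4) = (((-4)² + 0)*1)*√(6² + 4²) = ((16 + 0)*1)*√(36 + 16) = (16*1)*√52 = 16*(2*√13) = 32*√13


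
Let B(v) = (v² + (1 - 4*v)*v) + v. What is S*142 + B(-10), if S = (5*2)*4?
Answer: 5360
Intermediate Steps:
S = 40 (S = 10*4 = 40)
B(v) = v + v² + v*(1 - 4*v) (B(v) = (v² + v*(1 - 4*v)) + v = v + v² + v*(1 - 4*v))
S*142 + B(-10) = 40*142 - 10*(2 - 3*(-10)) = 5680 - 10*(2 + 30) = 5680 - 10*32 = 5680 - 320 = 5360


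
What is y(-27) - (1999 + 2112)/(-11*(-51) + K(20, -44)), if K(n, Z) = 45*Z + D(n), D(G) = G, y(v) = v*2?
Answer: -71435/1399 ≈ -51.061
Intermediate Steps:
y(v) = 2*v
K(n, Z) = n + 45*Z (K(n, Z) = 45*Z + n = n + 45*Z)
y(-27) - (1999 + 2112)/(-11*(-51) + K(20, -44)) = 2*(-27) - (1999 + 2112)/(-11*(-51) + (20 + 45*(-44))) = -54 - 4111/(561 + (20 - 1980)) = -54 - 4111/(561 - 1960) = -54 - 4111/(-1399) = -54 - 4111*(-1)/1399 = -54 - 1*(-4111/1399) = -54 + 4111/1399 = -71435/1399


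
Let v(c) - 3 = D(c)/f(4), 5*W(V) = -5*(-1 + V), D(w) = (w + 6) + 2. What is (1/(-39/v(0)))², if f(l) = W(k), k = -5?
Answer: 1/81 ≈ 0.012346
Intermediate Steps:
D(w) = 8 + w (D(w) = (6 + w) + 2 = 8 + w)
W(V) = 1 - V (W(V) = (-5*(-1 + V))/5 = (5 - 5*V)/5 = 1 - V)
f(l) = 6 (f(l) = 1 - 1*(-5) = 1 + 5 = 6)
v(c) = 13/3 + c/6 (v(c) = 3 + (8 + c)/6 = 3 + (8 + c)*(⅙) = 3 + (4/3 + c/6) = 13/3 + c/6)
(1/(-39/v(0)))² = (1/(-39/(13/3 + (⅙)*0)))² = (1/(-39/(13/3 + 0)))² = (1/(-39/13/3))² = (1/(-39*3/13))² = (1/(-9))² = (-⅑)² = 1/81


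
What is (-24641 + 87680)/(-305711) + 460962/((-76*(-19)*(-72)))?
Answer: -8193066263/1765786736 ≈ -4.6399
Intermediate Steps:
(-24641 + 87680)/(-305711) + 460962/((-76*(-19)*(-72))) = 63039*(-1/305711) + 460962/((1444*(-72))) = -63039/305711 + 460962/(-103968) = -63039/305711 + 460962*(-1/103968) = -63039/305711 - 25609/5776 = -8193066263/1765786736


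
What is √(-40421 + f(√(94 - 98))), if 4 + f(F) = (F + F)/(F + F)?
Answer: 2*I*√10106 ≈ 201.06*I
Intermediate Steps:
f(F) = -3 (f(F) = -4 + (F + F)/(F + F) = -4 + (2*F)/((2*F)) = -4 + (2*F)*(1/(2*F)) = -4 + 1 = -3)
√(-40421 + f(√(94 - 98))) = √(-40421 - 3) = √(-40424) = 2*I*√10106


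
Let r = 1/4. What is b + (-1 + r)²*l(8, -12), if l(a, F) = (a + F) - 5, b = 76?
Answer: 1135/16 ≈ 70.938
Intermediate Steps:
r = ¼ ≈ 0.25000
l(a, F) = -5 + F + a (l(a, F) = (F + a) - 5 = -5 + F + a)
b + (-1 + r)²*l(8, -12) = 76 + (-1 + ¼)²*(-5 - 12 + 8) = 76 + (-¾)²*(-9) = 76 + (9/16)*(-9) = 76 - 81/16 = 1135/16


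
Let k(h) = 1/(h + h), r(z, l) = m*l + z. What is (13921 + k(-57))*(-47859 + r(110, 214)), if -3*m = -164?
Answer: -171634879943/342 ≈ -5.0186e+8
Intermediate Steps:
m = 164/3 (m = -⅓*(-164) = 164/3 ≈ 54.667)
r(z, l) = z + 164*l/3 (r(z, l) = 164*l/3 + z = z + 164*l/3)
k(h) = 1/(2*h)
(13921 + k(-57))*(-47859 + r(110, 214)) = (13921 + (½)/(-57))*(-47859 + (110 + (164/3)*214)) = (13921 + (½)*(-1/57))*(-47859 + (110 + 35096/3)) = (13921 - 1/114)*(-47859 + 35426/3) = (1586993/114)*(-108151/3) = -171634879943/342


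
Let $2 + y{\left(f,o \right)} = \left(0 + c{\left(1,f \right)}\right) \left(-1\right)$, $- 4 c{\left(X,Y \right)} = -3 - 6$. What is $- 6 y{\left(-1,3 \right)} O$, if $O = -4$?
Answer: $-102$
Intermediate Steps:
$c{\left(X,Y \right)} = \frac{9}{4}$ ($c{\left(X,Y \right)} = - \frac{-3 - 6}{4} = \left(- \frac{1}{4}\right) \left(-9\right) = \frac{9}{4}$)
$y{\left(f,o \right)} = - \frac{17}{4}$ ($y{\left(f,o \right)} = -2 + \left(0 + \frac{9}{4}\right) \left(-1\right) = -2 + \frac{9}{4} \left(-1\right) = -2 - \frac{9}{4} = - \frac{17}{4}$)
$- 6 y{\left(-1,3 \right)} O = \left(-6\right) \left(- \frac{17}{4}\right) \left(-4\right) = \frac{51}{2} \left(-4\right) = -102$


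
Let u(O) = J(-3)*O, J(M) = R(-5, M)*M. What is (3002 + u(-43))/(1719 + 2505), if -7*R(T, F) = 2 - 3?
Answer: 21143/29568 ≈ 0.71506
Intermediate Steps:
R(T, F) = ⅐ (R(T, F) = -(2 - 3)/7 = -⅐*(-1) = ⅐)
J(M) = M/7
u(O) = -3*O/7 (u(O) = ((⅐)*(-3))*O = -3*O/7)
(3002 + u(-43))/(1719 + 2505) = (3002 - 3/7*(-43))/(1719 + 2505) = (3002 + 129/7)/4224 = (21143/7)*(1/4224) = 21143/29568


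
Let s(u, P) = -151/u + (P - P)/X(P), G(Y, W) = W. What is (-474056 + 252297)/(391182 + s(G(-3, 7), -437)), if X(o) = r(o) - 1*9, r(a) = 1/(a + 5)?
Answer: -1552313/2738123 ≈ -0.56693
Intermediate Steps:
r(a) = 1/(5 + a)
X(o) = -9 + 1/(5 + o) (X(o) = 1/(5 + o) - 1*9 = 1/(5 + o) - 9 = -9 + 1/(5 + o))
s(u, P) = -151/u (s(u, P) = -151/u + (P - P)/(((-44 - 9*P)/(5 + P))) = -151/u + 0*((5 + P)/(-44 - 9*P)) = -151/u + 0 = -151/u)
(-474056 + 252297)/(391182 + s(G(-3, 7), -437)) = (-474056 + 252297)/(391182 - 151/7) = -221759/(391182 - 151*1/7) = -221759/(391182 - 151/7) = -221759/2738123/7 = -221759*7/2738123 = -1552313/2738123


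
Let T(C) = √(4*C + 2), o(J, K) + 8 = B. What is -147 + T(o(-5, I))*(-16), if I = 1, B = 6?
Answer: -147 - 16*I*√6 ≈ -147.0 - 39.192*I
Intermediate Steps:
o(J, K) = -2 (o(J, K) = -8 + 6 = -2)
T(C) = √(2 + 4*C)
-147 + T(o(-5, I))*(-16) = -147 + √(2 + 4*(-2))*(-16) = -147 + √(2 - 8)*(-16) = -147 + √(-6)*(-16) = -147 + (I*√6)*(-16) = -147 - 16*I*√6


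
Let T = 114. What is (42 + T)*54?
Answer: 8424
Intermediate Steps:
(42 + T)*54 = (42 + 114)*54 = 156*54 = 8424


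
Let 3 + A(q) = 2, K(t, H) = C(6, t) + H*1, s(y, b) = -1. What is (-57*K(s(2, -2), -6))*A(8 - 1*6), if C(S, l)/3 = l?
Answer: -513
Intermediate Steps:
C(S, l) = 3*l
K(t, H) = H + 3*t (K(t, H) = 3*t + H*1 = 3*t + H = H + 3*t)
A(q) = -1 (A(q) = -3 + 2 = -1)
(-57*K(s(2, -2), -6))*A(8 - 1*6) = -57*(-6 + 3*(-1))*(-1) = -57*(-6 - 3)*(-1) = -57*(-9)*(-1) = 513*(-1) = -513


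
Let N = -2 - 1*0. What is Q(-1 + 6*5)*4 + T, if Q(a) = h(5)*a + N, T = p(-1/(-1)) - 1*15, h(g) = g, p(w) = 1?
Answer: 558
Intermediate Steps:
N = -2 (N = -2 + 0 = -2)
T = -14 (T = 1 - 1*15 = 1 - 15 = -14)
Q(a) = -2 + 5*a (Q(a) = 5*a - 2 = -2 + 5*a)
Q(-1 + 6*5)*4 + T = (-2 + 5*(-1 + 6*5))*4 - 14 = (-2 + 5*(-1 + 30))*4 - 14 = (-2 + 5*29)*4 - 14 = (-2 + 145)*4 - 14 = 143*4 - 14 = 572 - 14 = 558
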